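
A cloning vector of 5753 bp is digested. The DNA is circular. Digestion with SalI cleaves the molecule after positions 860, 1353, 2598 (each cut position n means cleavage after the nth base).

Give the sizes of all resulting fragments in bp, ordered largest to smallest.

4015, 1245, 493 bp

Circular molecule, 3 cuts → 3 fragments:
  1353 − 860 = 493 bp
  2598 − 1353 = 1245 bp
  wrap: 5753 − 2598 + 860 = 4015 bp
Sorted largest to smallest: 4015, 1245, 493 bp.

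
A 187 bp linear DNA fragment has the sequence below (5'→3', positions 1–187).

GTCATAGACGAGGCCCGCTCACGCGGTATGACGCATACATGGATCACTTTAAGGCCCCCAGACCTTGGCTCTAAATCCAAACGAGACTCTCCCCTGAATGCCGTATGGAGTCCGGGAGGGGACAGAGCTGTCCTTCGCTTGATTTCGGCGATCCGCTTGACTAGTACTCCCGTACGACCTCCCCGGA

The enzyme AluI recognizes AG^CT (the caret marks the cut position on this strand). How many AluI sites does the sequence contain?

1

AGCT occurs starting at position 126.
AluI cuts at 1 site.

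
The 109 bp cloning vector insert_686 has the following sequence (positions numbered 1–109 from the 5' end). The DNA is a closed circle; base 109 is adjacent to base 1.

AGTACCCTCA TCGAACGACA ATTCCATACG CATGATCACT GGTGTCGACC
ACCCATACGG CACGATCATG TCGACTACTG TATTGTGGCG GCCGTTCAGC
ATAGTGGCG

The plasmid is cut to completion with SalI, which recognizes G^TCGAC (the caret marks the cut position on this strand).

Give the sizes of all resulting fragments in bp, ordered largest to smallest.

SalI sites (GTCGAC) start at positions 44, 70.
SalI cuts after the first base of each site, so after positions 44, 70.
Circular molecule, 2 cuts → 2 fragments:
  45–70 → 26 bp
  71–109 then 1–44 → 39 + 44 = 83 bp
Sorted largest to smallest: 83, 26 bp.

83, 26 bp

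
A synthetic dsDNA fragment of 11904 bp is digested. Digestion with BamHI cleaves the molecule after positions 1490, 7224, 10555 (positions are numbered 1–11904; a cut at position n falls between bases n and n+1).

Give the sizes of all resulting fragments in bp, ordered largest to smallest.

5734, 3331, 1490, 1349 bp

Linear molecule, 3 cuts → 4 fragments:
  1490 − 0 = 1490 bp
  7224 − 1490 = 5734 bp
  10555 − 7224 = 3331 bp
  11904 − 10555 = 1349 bp
Sorted largest to smallest: 5734, 3331, 1490, 1349 bp.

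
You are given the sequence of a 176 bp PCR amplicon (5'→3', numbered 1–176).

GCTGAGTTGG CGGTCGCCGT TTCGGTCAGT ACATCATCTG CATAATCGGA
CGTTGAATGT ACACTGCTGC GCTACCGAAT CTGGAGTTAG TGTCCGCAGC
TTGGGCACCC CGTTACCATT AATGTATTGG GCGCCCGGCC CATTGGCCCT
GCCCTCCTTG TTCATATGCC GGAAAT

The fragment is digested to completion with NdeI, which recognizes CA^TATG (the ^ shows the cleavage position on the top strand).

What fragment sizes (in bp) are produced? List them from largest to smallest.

164, 12 bp

The NdeI site (CATATG) starts at position 163.
NdeI cuts after base 2 of each site, so after position 164.
Linear molecule, 1 cut → 2 fragments:
  1–164 → 164 bp
  165–176 → 12 bp
Sorted largest to smallest: 164, 12 bp.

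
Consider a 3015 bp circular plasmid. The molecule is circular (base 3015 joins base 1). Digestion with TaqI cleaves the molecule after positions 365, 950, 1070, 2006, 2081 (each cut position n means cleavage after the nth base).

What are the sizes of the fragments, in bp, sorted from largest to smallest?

1299, 936, 585, 120, 75 bp

Circular molecule, 5 cuts → 5 fragments:
  950 − 365 = 585 bp
  1070 − 950 = 120 bp
  2006 − 1070 = 936 bp
  2081 − 2006 = 75 bp
  wrap: 3015 − 2081 + 365 = 1299 bp
Sorted largest to smallest: 1299, 936, 585, 120, 75 bp.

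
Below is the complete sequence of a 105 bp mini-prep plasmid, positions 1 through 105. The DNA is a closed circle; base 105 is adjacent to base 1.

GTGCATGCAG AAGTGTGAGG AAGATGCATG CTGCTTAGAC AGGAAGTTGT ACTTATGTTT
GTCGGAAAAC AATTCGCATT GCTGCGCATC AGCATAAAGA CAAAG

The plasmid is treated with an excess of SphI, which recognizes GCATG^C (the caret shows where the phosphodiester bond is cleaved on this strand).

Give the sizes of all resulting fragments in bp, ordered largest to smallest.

SphI sites (GCATGC) start at positions 3, 26.
SphI cuts after base 5 of each site (before the last base), so after positions 7, 30.
Circular molecule, 2 cuts → 2 fragments:
  8–30 → 23 bp
  31–105 then 1–7 → 75 + 7 = 82 bp
Sorted largest to smallest: 82, 23 bp.

82, 23 bp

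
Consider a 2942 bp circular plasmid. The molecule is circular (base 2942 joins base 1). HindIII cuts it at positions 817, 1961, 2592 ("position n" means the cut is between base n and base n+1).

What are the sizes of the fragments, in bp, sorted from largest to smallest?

Circular molecule, 3 cuts → 3 fragments:
  1961 − 817 = 1144 bp
  2592 − 1961 = 631 bp
  wrap: 2942 − 2592 + 817 = 1167 bp
Sorted largest to smallest: 1167, 1144, 631 bp.

1167, 1144, 631 bp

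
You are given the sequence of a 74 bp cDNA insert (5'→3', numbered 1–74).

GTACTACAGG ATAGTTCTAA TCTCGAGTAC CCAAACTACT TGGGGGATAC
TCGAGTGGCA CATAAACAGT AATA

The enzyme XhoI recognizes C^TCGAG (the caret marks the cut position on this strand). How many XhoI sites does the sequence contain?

CTCGAG occurs starting at positions 22, 50.
XhoI cuts at 2 sites.

2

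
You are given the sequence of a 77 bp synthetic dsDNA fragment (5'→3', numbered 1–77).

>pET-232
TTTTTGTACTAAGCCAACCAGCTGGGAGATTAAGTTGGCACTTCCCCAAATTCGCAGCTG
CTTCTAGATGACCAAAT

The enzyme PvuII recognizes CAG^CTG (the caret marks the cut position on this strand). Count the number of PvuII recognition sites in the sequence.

2

CAGCTG occurs starting at positions 19, 55.
PvuII cuts at 2 sites.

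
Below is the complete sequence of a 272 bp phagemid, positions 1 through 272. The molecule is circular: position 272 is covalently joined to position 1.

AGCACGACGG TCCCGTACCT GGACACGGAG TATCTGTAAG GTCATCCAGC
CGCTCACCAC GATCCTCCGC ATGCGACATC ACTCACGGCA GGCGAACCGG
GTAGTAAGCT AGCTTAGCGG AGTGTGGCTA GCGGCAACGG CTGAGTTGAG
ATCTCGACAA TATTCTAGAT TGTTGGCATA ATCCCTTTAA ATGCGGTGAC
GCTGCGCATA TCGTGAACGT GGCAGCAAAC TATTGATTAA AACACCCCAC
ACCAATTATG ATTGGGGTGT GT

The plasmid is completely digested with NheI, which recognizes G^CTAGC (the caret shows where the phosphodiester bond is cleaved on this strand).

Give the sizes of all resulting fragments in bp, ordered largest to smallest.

253, 19 bp

NheI sites (GCTAGC) start at positions 108, 127.
NheI cuts after the first base of each site, so after positions 108, 127.
Circular molecule, 2 cuts → 2 fragments:
  109–127 → 19 bp
  128–272 then 1–108 → 145 + 108 = 253 bp
Sorted largest to smallest: 253, 19 bp.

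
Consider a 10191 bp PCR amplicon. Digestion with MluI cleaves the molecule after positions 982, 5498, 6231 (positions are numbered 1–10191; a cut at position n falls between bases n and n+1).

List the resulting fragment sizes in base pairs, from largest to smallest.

4516, 3960, 982, 733 bp

Linear molecule, 3 cuts → 4 fragments:
  982 − 0 = 982 bp
  5498 − 982 = 4516 bp
  6231 − 5498 = 733 bp
  10191 − 6231 = 3960 bp
Sorted largest to smallest: 4516, 3960, 982, 733 bp.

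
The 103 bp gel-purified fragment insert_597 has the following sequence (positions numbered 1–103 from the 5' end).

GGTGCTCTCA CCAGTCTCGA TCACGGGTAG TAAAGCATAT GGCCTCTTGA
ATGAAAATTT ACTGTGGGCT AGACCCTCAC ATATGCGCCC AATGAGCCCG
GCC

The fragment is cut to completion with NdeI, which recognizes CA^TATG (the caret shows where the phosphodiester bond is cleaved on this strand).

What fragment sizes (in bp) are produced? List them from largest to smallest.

44, 37, 22 bp

NdeI sites (CATATG) start at positions 36, 80.
NdeI cuts after base 2 of each site, so after positions 37, 81.
Linear molecule, 2 cuts → 3 fragments:
  1–37 → 37 bp
  38–81 → 44 bp
  82–103 → 22 bp
Sorted largest to smallest: 44, 37, 22 bp.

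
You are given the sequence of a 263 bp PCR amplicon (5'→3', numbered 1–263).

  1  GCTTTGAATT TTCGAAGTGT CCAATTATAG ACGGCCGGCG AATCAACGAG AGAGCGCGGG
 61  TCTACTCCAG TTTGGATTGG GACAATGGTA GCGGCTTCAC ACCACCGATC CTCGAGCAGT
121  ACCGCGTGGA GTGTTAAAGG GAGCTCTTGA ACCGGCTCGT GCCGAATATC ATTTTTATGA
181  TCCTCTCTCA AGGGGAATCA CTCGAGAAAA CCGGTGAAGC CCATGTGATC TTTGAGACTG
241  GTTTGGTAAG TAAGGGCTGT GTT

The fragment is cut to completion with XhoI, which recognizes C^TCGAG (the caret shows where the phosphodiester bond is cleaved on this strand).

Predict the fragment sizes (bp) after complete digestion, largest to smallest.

XhoI sites (CTCGAG) start at positions 111, 201.
XhoI cuts after the first base of each site, so after positions 111, 201.
Linear molecule, 2 cuts → 3 fragments:
  1–111 → 111 bp
  112–201 → 90 bp
  202–263 → 62 bp
Sorted largest to smallest: 111, 90, 62 bp.

111, 90, 62 bp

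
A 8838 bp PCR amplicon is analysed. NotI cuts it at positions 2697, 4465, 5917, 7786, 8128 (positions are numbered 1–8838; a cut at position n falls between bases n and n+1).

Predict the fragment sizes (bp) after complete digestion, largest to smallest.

Linear molecule, 5 cuts → 6 fragments:
  2697 − 0 = 2697 bp
  4465 − 2697 = 1768 bp
  5917 − 4465 = 1452 bp
  7786 − 5917 = 1869 bp
  8128 − 7786 = 342 bp
  8838 − 8128 = 710 bp
Sorted largest to smallest: 2697, 1869, 1768, 1452, 710, 342 bp.

2697, 1869, 1768, 1452, 710, 342 bp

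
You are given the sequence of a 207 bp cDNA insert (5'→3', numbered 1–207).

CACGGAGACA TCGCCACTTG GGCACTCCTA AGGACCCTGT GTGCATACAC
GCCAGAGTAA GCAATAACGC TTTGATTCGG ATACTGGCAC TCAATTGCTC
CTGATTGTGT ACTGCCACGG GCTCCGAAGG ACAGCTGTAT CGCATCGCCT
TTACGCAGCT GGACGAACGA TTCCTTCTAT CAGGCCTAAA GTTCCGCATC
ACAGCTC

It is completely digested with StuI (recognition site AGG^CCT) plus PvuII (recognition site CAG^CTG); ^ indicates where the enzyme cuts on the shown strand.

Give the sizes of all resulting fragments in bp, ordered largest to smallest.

134, 26, 24, 23 bp

The StuI site (AGGCCT) starts at position 182.
StuI cuts after base 3 of each site, so after position 184.
PvuII sites (CAGCTG) start at positions 132, 156.
PvuII cuts after base 3 of each site, so after positions 134, 158.
Combined cut positions: 134, 158, 184.
Linear molecule, 3 cuts → 4 fragments:
  1–134 → 134 bp
  135–158 → 24 bp
  159–184 → 26 bp
  185–207 → 23 bp
Sorted largest to smallest: 134, 26, 24, 23 bp.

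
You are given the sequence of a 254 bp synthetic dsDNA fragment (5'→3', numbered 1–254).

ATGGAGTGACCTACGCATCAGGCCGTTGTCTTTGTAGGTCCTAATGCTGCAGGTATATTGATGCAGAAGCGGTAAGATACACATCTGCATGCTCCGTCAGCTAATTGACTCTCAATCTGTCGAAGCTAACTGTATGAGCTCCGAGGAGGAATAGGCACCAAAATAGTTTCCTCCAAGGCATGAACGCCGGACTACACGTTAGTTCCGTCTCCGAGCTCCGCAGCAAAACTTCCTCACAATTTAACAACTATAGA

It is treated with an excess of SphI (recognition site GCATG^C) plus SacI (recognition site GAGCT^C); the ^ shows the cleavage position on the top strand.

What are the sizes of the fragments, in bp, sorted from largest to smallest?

The SphI site (GCATGC) starts at position 87.
SphI cuts after base 5 of each site (before the last base), so after position 91.
SacI sites (GAGCTC) start at positions 136, 213.
SacI cuts after base 5 of each site (before the last base), so after positions 140, 217.
Combined cut positions: 91, 140, 217.
Linear molecule, 3 cuts → 4 fragments:
  1–91 → 91 bp
  92–140 → 49 bp
  141–217 → 77 bp
  218–254 → 37 bp
Sorted largest to smallest: 91, 77, 49, 37 bp.

91, 77, 49, 37 bp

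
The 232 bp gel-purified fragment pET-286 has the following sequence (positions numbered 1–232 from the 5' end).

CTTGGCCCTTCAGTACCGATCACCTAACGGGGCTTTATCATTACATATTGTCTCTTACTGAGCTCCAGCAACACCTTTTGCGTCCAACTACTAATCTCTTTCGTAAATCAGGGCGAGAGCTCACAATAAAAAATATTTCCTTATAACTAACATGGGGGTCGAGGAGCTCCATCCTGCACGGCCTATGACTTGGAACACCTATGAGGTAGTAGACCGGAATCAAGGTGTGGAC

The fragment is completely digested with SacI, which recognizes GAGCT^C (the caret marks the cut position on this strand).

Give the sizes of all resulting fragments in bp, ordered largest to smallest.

SacI sites (GAGCTC) start at positions 60, 117, 164.
SacI cuts after base 5 of each site (before the last base), so after positions 64, 121, 168.
Linear molecule, 3 cuts → 4 fragments:
  1–64 → 64 bp
  65–121 → 57 bp
  122–168 → 47 bp
  169–232 → 64 bp
Sorted largest to smallest: 64, 64, 57, 47 bp.

64, 64, 57, 47 bp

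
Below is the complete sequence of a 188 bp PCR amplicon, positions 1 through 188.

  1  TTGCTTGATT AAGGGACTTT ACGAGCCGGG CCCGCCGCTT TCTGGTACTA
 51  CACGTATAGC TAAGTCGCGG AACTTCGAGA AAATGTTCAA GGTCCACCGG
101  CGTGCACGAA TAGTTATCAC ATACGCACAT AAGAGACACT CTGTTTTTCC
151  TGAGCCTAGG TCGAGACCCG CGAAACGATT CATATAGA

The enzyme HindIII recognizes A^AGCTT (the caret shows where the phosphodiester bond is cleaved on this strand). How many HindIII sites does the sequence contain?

0

No occurrence of AAGCTT is present in the sequence.
HindIII does not cut: 0 sites.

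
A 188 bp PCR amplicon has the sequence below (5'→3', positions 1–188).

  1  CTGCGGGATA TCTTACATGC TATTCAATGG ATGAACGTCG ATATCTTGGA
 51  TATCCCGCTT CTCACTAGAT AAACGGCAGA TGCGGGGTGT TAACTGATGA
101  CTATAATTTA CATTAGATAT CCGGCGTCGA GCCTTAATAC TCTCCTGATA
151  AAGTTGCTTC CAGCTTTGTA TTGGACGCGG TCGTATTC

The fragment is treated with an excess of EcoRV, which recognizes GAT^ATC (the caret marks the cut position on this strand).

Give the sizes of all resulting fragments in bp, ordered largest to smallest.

EcoRV sites (GATATC) start at positions 7, 40, 49, 116.
EcoRV cuts after base 3 of each site, so after positions 9, 42, 51, 118.
Linear molecule, 4 cuts → 5 fragments:
  1–9 → 9 bp
  10–42 → 33 bp
  43–51 → 9 bp
  52–118 → 67 bp
  119–188 → 70 bp
Sorted largest to smallest: 70, 67, 33, 9, 9 bp.

70, 67, 33, 9, 9 bp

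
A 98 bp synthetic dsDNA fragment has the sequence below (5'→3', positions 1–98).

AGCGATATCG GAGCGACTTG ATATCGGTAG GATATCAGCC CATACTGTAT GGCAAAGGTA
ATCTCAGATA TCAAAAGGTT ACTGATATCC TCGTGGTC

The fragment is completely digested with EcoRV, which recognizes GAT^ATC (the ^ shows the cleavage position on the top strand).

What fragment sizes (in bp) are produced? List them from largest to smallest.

36, 17, 16, 12, 11, 6 bp

EcoRV sites (GATATC) start at positions 4, 20, 31, 67, 84.
EcoRV cuts after base 3 of each site, so after positions 6, 22, 33, 69, 86.
Linear molecule, 5 cuts → 6 fragments:
  1–6 → 6 bp
  7–22 → 16 bp
  23–33 → 11 bp
  34–69 → 36 bp
  70–86 → 17 bp
  87–98 → 12 bp
Sorted largest to smallest: 36, 17, 16, 12, 11, 6 bp.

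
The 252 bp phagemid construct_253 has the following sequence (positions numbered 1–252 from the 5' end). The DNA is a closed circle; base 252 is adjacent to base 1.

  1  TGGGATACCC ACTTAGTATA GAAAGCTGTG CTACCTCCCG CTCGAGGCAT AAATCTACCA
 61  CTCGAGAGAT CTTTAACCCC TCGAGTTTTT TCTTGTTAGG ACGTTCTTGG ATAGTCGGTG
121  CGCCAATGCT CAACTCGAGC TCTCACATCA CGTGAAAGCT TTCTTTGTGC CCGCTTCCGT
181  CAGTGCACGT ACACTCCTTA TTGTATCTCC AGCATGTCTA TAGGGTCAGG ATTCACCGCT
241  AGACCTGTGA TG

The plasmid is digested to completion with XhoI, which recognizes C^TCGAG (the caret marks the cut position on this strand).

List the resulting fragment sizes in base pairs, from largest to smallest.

159, 54, 20, 19 bp

XhoI sites (CTCGAG) start at positions 41, 61, 80, 134.
XhoI cuts after the first base of each site, so after positions 41, 61, 80, 134.
Circular molecule, 4 cuts → 4 fragments:
  42–61 → 20 bp
  62–80 → 19 bp
  81–134 → 54 bp
  135–252 then 1–41 → 118 + 41 = 159 bp
Sorted largest to smallest: 159, 54, 20, 19 bp.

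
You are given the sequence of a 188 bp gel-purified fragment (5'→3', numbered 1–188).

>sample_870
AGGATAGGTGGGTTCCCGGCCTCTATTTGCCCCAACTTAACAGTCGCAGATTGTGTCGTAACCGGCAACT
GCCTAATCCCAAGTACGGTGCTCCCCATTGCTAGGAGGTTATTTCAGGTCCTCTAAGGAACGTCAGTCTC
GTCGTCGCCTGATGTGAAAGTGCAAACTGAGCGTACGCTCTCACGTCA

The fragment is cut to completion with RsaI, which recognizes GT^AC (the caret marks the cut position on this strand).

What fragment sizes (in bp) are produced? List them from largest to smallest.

RsaI sites (GTAC) start at positions 83, 173.
RsaI cuts after base 2 of each site, so after positions 84, 174.
Linear molecule, 2 cuts → 3 fragments:
  1–84 → 84 bp
  85–174 → 90 bp
  175–188 → 14 bp
Sorted largest to smallest: 90, 84, 14 bp.

90, 84, 14 bp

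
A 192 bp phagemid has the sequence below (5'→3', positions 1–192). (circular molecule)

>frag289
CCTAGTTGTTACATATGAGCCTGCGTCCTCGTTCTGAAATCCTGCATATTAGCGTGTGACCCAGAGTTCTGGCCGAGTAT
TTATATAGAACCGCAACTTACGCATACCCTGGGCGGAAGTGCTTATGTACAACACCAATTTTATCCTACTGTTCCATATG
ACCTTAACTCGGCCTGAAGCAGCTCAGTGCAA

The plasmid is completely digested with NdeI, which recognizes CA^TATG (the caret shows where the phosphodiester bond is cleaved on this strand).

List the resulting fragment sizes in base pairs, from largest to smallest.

143, 49 bp

NdeI sites (CATATG) start at positions 12, 155.
NdeI cuts after base 2 of each site, so after positions 13, 156.
Circular molecule, 2 cuts → 2 fragments:
  14–156 → 143 bp
  157–192 then 1–13 → 36 + 13 = 49 bp
Sorted largest to smallest: 143, 49 bp.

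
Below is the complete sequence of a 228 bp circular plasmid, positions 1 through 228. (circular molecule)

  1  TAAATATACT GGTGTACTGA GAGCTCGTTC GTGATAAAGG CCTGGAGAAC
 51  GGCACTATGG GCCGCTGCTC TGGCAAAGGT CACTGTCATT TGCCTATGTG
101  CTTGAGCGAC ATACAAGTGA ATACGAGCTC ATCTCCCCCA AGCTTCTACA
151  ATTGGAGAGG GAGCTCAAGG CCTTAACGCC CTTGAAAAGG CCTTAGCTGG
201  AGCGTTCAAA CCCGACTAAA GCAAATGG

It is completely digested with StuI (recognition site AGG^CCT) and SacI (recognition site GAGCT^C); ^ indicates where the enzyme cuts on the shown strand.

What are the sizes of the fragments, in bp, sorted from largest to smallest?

StuI sites (AGGCCT) start at positions 38, 168, 188.
StuI cuts after base 3 of each site, so after positions 40, 170, 190.
SacI sites (GAGCTC) start at positions 21, 125, 161.
SacI cuts after base 5 of each site (before the last base), so after positions 25, 129, 165.
Combined cut positions: 25, 40, 129, 165, 170, 190.
Circular molecule, 6 cuts → 6 fragments:
  26–40 → 15 bp
  41–129 → 89 bp
  130–165 → 36 bp
  166–170 → 5 bp
  171–190 → 20 bp
  191–228 then 1–25 → 38 + 25 = 63 bp
Sorted largest to smallest: 89, 63, 36, 20, 15, 5 bp.

89, 63, 36, 20, 15, 5 bp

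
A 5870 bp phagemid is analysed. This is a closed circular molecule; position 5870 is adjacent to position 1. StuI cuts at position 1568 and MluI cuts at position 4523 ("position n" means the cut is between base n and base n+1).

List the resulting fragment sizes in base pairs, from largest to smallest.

Combined cut positions (sorted): 1568, 4523.
Circular molecule, 2 cuts → 2 fragments:
  4523 − 1568 = 2955 bp
  wrap: 5870 − 4523 + 1568 = 2915 bp
Sorted largest to smallest: 2955, 2915 bp.

2955, 2915 bp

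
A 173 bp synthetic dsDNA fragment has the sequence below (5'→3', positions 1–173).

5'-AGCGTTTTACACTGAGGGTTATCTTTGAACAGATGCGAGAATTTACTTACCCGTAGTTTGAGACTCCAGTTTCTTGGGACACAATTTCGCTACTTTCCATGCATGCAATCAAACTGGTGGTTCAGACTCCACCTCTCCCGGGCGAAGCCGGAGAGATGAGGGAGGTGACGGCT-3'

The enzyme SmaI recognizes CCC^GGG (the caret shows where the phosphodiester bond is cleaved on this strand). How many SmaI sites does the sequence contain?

CCCGGG occurs starting at position 137.
SmaI cuts at 1 site.

1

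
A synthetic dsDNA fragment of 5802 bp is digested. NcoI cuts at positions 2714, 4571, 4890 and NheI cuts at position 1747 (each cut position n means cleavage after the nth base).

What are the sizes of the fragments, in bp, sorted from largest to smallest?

Combined cut positions (sorted): 1747, 2714, 4571, 4890.
Linear molecule, 4 cuts → 5 fragments:
  1747 − 0 = 1747 bp
  2714 − 1747 = 967 bp
  4571 − 2714 = 1857 bp
  4890 − 4571 = 319 bp
  5802 − 4890 = 912 bp
Sorted largest to smallest: 1857, 1747, 967, 912, 319 bp.

1857, 1747, 967, 912, 319 bp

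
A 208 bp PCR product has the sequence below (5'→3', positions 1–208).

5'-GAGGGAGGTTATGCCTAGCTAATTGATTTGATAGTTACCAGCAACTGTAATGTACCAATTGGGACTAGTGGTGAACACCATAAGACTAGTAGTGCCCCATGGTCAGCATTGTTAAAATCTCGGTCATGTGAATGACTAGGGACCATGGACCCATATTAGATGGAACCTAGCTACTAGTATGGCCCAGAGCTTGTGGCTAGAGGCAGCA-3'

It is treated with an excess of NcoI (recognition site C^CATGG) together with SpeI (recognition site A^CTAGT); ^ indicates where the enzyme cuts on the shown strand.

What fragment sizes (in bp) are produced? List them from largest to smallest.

NcoI sites (CCATGG) start at positions 97, 143.
NcoI cuts after the first base of each site, so after positions 97, 143.
SpeI sites (ACTAGT) start at positions 64, 85, 173.
SpeI cuts after the first base of each site, so after positions 64, 85, 173.
Combined cut positions: 64, 85, 97, 143, 173.
Linear molecule, 5 cuts → 6 fragments:
  1–64 → 64 bp
  65–85 → 21 bp
  86–97 → 12 bp
  98–143 → 46 bp
  144–173 → 30 bp
  174–208 → 35 bp
Sorted largest to smallest: 64, 46, 35, 30, 21, 12 bp.

64, 46, 35, 30, 21, 12 bp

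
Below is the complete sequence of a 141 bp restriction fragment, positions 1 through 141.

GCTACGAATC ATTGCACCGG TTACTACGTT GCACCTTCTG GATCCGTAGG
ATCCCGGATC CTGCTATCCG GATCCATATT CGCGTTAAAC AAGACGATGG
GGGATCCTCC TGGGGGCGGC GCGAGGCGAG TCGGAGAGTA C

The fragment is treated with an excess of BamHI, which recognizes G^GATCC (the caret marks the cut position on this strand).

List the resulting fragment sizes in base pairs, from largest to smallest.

BamHI sites (GGATCC) start at positions 40, 49, 56, 70, 102.
BamHI cuts after the first base of each site, so after positions 40, 49, 56, 70, 102.
Linear molecule, 5 cuts → 6 fragments:
  1–40 → 40 bp
  41–49 → 9 bp
  50–56 → 7 bp
  57–70 → 14 bp
  71–102 → 32 bp
  103–141 → 39 bp
Sorted largest to smallest: 40, 39, 32, 14, 9, 7 bp.

40, 39, 32, 14, 9, 7 bp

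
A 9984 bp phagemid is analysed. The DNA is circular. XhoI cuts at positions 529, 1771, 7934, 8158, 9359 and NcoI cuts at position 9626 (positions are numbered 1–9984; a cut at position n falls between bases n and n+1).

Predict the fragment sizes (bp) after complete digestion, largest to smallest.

6163, 1242, 1201, 887, 267, 224 bp

Combined cut positions (sorted): 529, 1771, 7934, 8158, 9359, 9626.
Circular molecule, 6 cuts → 6 fragments:
  1771 − 529 = 1242 bp
  7934 − 1771 = 6163 bp
  8158 − 7934 = 224 bp
  9359 − 8158 = 1201 bp
  9626 − 9359 = 267 bp
  wrap: 9984 − 9626 + 529 = 887 bp
Sorted largest to smallest: 6163, 1242, 1201, 887, 267, 224 bp.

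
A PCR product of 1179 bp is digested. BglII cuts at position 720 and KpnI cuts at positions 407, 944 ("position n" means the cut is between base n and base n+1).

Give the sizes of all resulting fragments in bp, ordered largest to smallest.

407, 313, 235, 224 bp

Combined cut positions (sorted): 407, 720, 944.
Linear molecule, 3 cuts → 4 fragments:
  407 − 0 = 407 bp
  720 − 407 = 313 bp
  944 − 720 = 224 bp
  1179 − 944 = 235 bp
Sorted largest to smallest: 407, 313, 235, 224 bp.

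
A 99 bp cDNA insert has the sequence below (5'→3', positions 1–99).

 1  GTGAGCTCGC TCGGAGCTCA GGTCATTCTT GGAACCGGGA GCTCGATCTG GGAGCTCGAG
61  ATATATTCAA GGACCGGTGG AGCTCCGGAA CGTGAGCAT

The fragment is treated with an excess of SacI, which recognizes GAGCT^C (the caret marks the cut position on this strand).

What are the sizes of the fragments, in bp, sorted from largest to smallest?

SacI sites (GAGCTC) start at positions 3, 14, 39, 52, 80.
SacI cuts after base 5 of each site (before the last base), so after positions 7, 18, 43, 56, 84.
Linear molecule, 5 cuts → 6 fragments:
  1–7 → 7 bp
  8–18 → 11 bp
  19–43 → 25 bp
  44–56 → 13 bp
  57–84 → 28 bp
  85–99 → 15 bp
Sorted largest to smallest: 28, 25, 15, 13, 11, 7 bp.

28, 25, 15, 13, 11, 7 bp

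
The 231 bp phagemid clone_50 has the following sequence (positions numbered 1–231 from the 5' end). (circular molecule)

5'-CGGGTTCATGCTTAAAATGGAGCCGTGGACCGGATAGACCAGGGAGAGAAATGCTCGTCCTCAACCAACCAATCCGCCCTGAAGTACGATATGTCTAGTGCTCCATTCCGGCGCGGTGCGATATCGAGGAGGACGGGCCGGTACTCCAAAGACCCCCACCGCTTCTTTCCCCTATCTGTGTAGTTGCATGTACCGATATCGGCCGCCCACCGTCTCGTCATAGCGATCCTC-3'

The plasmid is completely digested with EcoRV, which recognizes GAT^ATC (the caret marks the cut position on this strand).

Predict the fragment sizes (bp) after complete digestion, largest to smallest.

EcoRV sites (GATATC) start at positions 120, 195.
EcoRV cuts after base 3 of each site, so after positions 122, 197.
Circular molecule, 2 cuts → 2 fragments:
  123–197 → 75 bp
  198–231 then 1–122 → 34 + 122 = 156 bp
Sorted largest to smallest: 156, 75 bp.

156, 75 bp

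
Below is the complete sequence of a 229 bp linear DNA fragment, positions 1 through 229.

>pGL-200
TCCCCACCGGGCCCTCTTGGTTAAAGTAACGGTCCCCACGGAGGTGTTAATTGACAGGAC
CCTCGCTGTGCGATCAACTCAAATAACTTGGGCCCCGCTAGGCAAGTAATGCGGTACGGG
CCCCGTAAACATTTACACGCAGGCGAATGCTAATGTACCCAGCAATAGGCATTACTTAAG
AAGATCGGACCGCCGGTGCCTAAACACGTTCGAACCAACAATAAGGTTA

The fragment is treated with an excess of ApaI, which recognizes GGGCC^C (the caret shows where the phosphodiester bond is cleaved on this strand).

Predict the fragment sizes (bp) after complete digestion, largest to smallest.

ApaI sites (GGGCCC) start at positions 9, 90, 118.
ApaI cuts after base 5 of each site (before the last base), so after positions 13, 94, 122.
Linear molecule, 3 cuts → 4 fragments:
  1–13 → 13 bp
  14–94 → 81 bp
  95–122 → 28 bp
  123–229 → 107 bp
Sorted largest to smallest: 107, 81, 28, 13 bp.

107, 81, 28, 13 bp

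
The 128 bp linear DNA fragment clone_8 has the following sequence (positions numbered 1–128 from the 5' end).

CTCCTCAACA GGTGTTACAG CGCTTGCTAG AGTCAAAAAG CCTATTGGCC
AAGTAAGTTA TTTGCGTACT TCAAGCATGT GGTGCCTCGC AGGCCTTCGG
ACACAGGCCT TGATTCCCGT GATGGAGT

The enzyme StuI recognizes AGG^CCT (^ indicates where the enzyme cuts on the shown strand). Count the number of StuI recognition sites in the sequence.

2

AGGCCT occurs starting at positions 91, 105.
StuI cuts at 2 sites.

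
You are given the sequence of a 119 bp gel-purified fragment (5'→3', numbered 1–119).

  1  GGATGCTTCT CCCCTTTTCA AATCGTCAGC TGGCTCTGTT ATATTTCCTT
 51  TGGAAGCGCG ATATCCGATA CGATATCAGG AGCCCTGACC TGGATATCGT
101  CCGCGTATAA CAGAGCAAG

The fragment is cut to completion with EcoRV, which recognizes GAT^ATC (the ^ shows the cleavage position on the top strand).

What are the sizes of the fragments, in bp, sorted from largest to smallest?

EcoRV sites (GATATC) start at positions 60, 72, 93.
EcoRV cuts after base 3 of each site, so after positions 62, 74, 95.
Linear molecule, 3 cuts → 4 fragments:
  1–62 → 62 bp
  63–74 → 12 bp
  75–95 → 21 bp
  96–119 → 24 bp
Sorted largest to smallest: 62, 24, 21, 12 bp.

62, 24, 21, 12 bp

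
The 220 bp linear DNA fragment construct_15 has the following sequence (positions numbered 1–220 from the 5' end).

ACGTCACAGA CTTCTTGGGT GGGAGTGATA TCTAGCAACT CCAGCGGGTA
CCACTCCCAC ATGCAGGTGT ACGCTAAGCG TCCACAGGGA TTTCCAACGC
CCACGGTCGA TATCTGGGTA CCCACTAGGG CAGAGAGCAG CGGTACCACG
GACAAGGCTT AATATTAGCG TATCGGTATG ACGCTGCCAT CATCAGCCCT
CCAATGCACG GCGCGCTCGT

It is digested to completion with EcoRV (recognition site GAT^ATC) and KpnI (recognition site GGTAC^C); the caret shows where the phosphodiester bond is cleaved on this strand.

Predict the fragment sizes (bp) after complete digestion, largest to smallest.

EcoRV sites (GATATC) start at positions 27, 109.
EcoRV cuts after base 3 of each site, so after positions 29, 111.
KpnI sites (GGTACC) start at positions 47, 117, 142.
KpnI cuts after base 5 of each site (before the last base), so after positions 51, 121, 146.
Combined cut positions: 29, 51, 111, 121, 146.
Linear molecule, 5 cuts → 6 fragments:
  1–29 → 29 bp
  30–51 → 22 bp
  52–111 → 60 bp
  112–121 → 10 bp
  122–146 → 25 bp
  147–220 → 74 bp
Sorted largest to smallest: 74, 60, 29, 25, 22, 10 bp.

74, 60, 29, 25, 22, 10 bp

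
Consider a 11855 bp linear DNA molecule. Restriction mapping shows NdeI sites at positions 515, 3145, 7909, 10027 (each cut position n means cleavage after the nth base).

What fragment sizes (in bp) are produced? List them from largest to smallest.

Linear molecule, 4 cuts → 5 fragments:
  515 − 0 = 515 bp
  3145 − 515 = 2630 bp
  7909 − 3145 = 4764 bp
  10027 − 7909 = 2118 bp
  11855 − 10027 = 1828 bp
Sorted largest to smallest: 4764, 2630, 2118, 1828, 515 bp.

4764, 2630, 2118, 1828, 515 bp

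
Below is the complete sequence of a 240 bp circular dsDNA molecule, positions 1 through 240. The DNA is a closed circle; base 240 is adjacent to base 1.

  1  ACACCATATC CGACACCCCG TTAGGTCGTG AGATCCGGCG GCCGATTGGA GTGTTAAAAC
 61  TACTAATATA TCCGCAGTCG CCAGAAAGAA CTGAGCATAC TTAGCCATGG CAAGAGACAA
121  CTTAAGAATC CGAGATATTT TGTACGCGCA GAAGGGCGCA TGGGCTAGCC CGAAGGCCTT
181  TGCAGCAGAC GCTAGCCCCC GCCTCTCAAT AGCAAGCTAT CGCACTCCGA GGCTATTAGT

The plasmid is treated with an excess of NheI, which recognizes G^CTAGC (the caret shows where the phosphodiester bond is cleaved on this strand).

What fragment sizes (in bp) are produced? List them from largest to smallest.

NheI sites (GCTAGC) start at positions 164, 191.
NheI cuts after the first base of each site, so after positions 164, 191.
Circular molecule, 2 cuts → 2 fragments:
  165–191 → 27 bp
  192–240 then 1–164 → 49 + 164 = 213 bp
Sorted largest to smallest: 213, 27 bp.

213, 27 bp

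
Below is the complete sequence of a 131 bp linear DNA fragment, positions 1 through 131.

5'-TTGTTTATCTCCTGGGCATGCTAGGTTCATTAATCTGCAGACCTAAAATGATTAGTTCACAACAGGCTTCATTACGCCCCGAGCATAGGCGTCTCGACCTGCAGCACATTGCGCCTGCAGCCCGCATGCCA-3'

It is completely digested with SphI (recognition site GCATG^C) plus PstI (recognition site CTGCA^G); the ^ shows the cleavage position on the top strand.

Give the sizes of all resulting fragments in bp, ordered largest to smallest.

64, 20, 19, 16, 9, 3 bp

SphI sites (GCATGC) start at positions 16, 124.
SphI cuts after base 5 of each site (before the last base), so after positions 20, 128.
PstI sites (CTGCAG) start at positions 35, 99, 115.
PstI cuts after base 5 of each site (before the last base), so after positions 39, 103, 119.
Combined cut positions: 20, 39, 103, 119, 128.
Linear molecule, 5 cuts → 6 fragments:
  1–20 → 20 bp
  21–39 → 19 bp
  40–103 → 64 bp
  104–119 → 16 bp
  120–128 → 9 bp
  129–131 → 3 bp
Sorted largest to smallest: 64, 20, 19, 16, 9, 3 bp.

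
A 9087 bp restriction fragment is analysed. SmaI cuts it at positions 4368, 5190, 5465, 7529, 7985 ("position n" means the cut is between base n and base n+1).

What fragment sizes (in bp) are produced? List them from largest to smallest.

4368, 2064, 1102, 822, 456, 275 bp

Linear molecule, 5 cuts → 6 fragments:
  4368 − 0 = 4368 bp
  5190 − 4368 = 822 bp
  5465 − 5190 = 275 bp
  7529 − 5465 = 2064 bp
  7985 − 7529 = 456 bp
  9087 − 7985 = 1102 bp
Sorted largest to smallest: 4368, 2064, 1102, 822, 456, 275 bp.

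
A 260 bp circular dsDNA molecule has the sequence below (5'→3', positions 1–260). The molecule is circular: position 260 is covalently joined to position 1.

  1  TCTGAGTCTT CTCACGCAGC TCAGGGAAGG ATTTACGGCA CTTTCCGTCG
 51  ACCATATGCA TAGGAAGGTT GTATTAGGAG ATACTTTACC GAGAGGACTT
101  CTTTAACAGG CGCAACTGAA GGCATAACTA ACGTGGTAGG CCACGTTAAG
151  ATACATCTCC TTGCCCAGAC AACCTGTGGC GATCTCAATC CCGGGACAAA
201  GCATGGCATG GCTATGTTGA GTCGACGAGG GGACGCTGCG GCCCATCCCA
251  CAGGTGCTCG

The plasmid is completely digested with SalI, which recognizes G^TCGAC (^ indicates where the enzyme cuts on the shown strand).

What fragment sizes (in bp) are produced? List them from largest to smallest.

174, 86 bp

SalI sites (GTCGAC) start at positions 47, 221.
SalI cuts after the first base of each site, so after positions 47, 221.
Circular molecule, 2 cuts → 2 fragments:
  48–221 → 174 bp
  222–260 then 1–47 → 39 + 47 = 86 bp
Sorted largest to smallest: 174, 86 bp.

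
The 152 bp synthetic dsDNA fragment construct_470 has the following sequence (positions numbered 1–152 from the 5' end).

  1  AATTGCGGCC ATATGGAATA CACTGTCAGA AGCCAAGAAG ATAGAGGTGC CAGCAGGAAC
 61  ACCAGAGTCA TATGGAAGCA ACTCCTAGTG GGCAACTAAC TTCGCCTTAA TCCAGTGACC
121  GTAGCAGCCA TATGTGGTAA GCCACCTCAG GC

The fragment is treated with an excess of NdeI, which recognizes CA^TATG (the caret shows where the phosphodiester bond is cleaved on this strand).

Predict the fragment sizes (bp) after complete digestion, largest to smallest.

60, 59, 22, 11 bp

NdeI sites (CATATG) start at positions 10, 69, 129.
NdeI cuts after base 2 of each site, so after positions 11, 70, 130.
Linear molecule, 3 cuts → 4 fragments:
  1–11 → 11 bp
  12–70 → 59 bp
  71–130 → 60 bp
  131–152 → 22 bp
Sorted largest to smallest: 60, 59, 22, 11 bp.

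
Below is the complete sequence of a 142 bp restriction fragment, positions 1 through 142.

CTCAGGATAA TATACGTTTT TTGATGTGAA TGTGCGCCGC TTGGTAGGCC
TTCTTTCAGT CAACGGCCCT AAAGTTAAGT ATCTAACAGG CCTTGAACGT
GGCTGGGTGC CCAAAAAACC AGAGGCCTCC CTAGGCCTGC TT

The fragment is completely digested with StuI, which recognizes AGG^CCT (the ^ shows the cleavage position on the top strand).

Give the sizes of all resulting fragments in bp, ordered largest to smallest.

StuI sites (AGGCCT) start at positions 46, 88, 123, 133.
StuI cuts after base 3 of each site, so after positions 48, 90, 125, 135.
Linear molecule, 4 cuts → 5 fragments:
  1–48 → 48 bp
  49–90 → 42 bp
  91–125 → 35 bp
  126–135 → 10 bp
  136–142 → 7 bp
Sorted largest to smallest: 48, 42, 35, 10, 7 bp.

48, 42, 35, 10, 7 bp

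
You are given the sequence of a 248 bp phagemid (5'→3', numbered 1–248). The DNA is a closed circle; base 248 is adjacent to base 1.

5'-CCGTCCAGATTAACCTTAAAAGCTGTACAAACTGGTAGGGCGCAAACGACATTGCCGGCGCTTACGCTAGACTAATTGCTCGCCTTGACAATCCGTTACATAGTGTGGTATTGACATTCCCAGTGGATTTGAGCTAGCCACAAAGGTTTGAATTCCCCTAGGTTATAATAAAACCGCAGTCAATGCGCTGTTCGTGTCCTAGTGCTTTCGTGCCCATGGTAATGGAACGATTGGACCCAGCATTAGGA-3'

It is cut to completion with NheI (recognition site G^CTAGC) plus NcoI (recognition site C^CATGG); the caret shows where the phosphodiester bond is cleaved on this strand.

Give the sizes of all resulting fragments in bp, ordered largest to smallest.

167, 81 bp

The NheI site (GCTAGC) starts at position 133.
NheI cuts after the first base of each site, so after position 133.
The NcoI site (CCATGG) starts at position 214.
NcoI cuts after the first base of each site, so after position 214.
Combined cut positions: 133, 214.
Circular molecule, 2 cuts → 2 fragments:
  134–214 → 81 bp
  215–248 then 1–133 → 34 + 133 = 167 bp
Sorted largest to smallest: 167, 81 bp.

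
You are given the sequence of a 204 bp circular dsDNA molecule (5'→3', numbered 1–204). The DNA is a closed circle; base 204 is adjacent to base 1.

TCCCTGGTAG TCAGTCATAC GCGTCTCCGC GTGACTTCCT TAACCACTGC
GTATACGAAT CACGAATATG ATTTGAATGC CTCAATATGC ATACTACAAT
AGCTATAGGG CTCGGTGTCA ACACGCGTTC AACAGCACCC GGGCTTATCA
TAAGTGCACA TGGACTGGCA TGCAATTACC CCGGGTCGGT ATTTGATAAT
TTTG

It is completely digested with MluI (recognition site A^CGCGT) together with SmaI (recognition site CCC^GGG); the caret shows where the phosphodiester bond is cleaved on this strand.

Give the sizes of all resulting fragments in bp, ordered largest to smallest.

104, 42, 41, 17 bp

MluI sites (ACGCGT) start at positions 19, 123.
MluI cuts after the first base of each site, so after positions 19, 123.
SmaI sites (CCCGGG) start at positions 138, 180.
SmaI cuts after base 3 of each site, so after positions 140, 182.
Combined cut positions: 19, 123, 140, 182.
Circular molecule, 4 cuts → 4 fragments:
  20–123 → 104 bp
  124–140 → 17 bp
  141–182 → 42 bp
  183–204 then 1–19 → 22 + 19 = 41 bp
Sorted largest to smallest: 104, 42, 41, 17 bp.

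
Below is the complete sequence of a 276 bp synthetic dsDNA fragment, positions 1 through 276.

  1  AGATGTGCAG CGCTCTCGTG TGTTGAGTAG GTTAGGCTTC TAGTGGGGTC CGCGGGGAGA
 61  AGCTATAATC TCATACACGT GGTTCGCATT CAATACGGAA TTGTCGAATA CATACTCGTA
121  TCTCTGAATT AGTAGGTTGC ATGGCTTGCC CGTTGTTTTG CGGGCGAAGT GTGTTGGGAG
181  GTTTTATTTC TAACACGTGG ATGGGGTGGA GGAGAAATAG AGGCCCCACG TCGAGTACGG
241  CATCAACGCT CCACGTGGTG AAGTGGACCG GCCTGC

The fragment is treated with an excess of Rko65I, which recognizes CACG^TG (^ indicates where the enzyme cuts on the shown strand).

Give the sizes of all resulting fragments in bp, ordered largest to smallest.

118, 79, 58, 21 bp

Rko65I sites (CACGTG) start at positions 76, 194, 252.
Rko65I cuts after base 4 of each site, so after positions 79, 197, 255.
Linear molecule, 3 cuts → 4 fragments:
  1–79 → 79 bp
  80–197 → 118 bp
  198–255 → 58 bp
  256–276 → 21 bp
Sorted largest to smallest: 118, 79, 58, 21 bp.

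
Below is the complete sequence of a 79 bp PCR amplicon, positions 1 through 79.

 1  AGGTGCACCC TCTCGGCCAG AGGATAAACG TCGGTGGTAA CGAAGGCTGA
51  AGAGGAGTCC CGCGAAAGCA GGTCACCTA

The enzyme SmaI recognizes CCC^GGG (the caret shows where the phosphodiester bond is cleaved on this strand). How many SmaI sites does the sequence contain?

No occurrence of CCCGGG is present in the sequence.
SmaI does not cut: 0 sites.

0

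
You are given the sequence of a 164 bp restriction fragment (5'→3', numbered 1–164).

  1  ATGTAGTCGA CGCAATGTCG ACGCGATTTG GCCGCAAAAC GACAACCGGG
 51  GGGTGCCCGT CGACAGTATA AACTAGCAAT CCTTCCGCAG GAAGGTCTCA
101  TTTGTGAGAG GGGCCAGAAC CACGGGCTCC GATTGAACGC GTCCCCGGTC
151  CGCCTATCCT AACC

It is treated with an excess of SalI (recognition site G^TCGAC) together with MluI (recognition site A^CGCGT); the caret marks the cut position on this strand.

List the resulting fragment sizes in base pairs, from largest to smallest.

SalI sites (GTCGAC) start at positions 6, 17, 59.
SalI cuts after the first base of each site, so after positions 6, 17, 59.
The MluI site (ACGCGT) starts at position 137.
MluI cuts after the first base of each site, so after position 137.
Combined cut positions: 6, 17, 59, 137.
Linear molecule, 4 cuts → 5 fragments:
  1–6 → 6 bp
  7–17 → 11 bp
  18–59 → 42 bp
  60–137 → 78 bp
  138–164 → 27 bp
Sorted largest to smallest: 78, 42, 27, 11, 6 bp.

78, 42, 27, 11, 6 bp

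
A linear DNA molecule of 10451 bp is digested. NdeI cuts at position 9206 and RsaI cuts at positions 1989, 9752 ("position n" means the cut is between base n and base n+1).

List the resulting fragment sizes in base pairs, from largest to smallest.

7217, 1989, 699, 546 bp

Combined cut positions (sorted): 1989, 9206, 9752.
Linear molecule, 3 cuts → 4 fragments:
  1989 − 0 = 1989 bp
  9206 − 1989 = 7217 bp
  9752 − 9206 = 546 bp
  10451 − 9752 = 699 bp
Sorted largest to smallest: 7217, 1989, 699, 546 bp.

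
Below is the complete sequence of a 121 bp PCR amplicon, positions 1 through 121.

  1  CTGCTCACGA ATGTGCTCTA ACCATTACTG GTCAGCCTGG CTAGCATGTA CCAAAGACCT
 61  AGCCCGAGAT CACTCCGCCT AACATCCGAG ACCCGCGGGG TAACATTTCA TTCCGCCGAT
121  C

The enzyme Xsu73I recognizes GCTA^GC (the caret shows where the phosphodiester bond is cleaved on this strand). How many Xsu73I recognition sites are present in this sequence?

GCTAGC occurs starting at position 40.
Xsu73I cuts at 1 site.

1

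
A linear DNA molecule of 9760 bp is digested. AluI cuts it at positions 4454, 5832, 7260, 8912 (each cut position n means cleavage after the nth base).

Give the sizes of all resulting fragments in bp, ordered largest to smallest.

Linear molecule, 4 cuts → 5 fragments:
  4454 − 0 = 4454 bp
  5832 − 4454 = 1378 bp
  7260 − 5832 = 1428 bp
  8912 − 7260 = 1652 bp
  9760 − 8912 = 848 bp
Sorted largest to smallest: 4454, 1652, 1428, 1378, 848 bp.

4454, 1652, 1428, 1378, 848 bp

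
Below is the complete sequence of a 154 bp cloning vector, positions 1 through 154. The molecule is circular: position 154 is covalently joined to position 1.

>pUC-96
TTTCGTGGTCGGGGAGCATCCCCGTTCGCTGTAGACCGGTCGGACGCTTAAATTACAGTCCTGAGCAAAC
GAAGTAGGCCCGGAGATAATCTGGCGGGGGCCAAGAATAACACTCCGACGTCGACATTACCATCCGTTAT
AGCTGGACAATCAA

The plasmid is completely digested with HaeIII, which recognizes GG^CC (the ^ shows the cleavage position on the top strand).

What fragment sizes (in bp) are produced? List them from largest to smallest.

132, 22 bp

HaeIII sites (GGCC) start at positions 77, 99.
HaeIII cuts after base 2 of each site, so after positions 78, 100.
Circular molecule, 2 cuts → 2 fragments:
  79–100 → 22 bp
  101–154 then 1–78 → 54 + 78 = 132 bp
Sorted largest to smallest: 132, 22 bp.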